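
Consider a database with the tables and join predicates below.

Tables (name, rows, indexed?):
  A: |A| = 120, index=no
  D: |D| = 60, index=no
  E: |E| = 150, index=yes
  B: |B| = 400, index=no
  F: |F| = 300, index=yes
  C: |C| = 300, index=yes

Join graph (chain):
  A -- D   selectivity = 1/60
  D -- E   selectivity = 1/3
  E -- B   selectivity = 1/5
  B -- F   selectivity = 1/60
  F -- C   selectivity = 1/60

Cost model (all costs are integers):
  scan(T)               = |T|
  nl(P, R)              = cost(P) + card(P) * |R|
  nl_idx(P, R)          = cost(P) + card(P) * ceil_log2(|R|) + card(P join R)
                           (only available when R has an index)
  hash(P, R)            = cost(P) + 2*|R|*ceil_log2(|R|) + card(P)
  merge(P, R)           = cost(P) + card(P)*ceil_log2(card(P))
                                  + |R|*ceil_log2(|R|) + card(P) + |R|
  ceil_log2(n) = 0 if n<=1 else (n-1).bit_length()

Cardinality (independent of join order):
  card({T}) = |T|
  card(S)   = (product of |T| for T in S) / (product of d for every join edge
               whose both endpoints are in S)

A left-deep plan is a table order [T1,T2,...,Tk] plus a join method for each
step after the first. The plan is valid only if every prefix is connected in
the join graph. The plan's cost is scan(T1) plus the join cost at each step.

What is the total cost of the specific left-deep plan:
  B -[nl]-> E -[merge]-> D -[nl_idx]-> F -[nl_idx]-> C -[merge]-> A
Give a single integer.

step 1: scan B: cost=400, card=400
step 2: join E via nl
    card(P join E) = 400*150/(5) = 12000
    cost = 400 + 400*150 = 60400
step 3: join D via merge
    card(P join D) = 12000*60/(3) = 240000
    cost = 60400 + 12000*14 + 60*6 + 12000 + 60 = 240820
step 4: join F via nl_idx
    card(P join F) = 240000*300/(60) = 1200000
    cost = 240820 + 240000*9 + 1200000 = 3600820
step 5: join C via nl_idx
    card(P join C) = 1200000*300/(60) = 6000000
    cost = 3600820 + 1200000*9 + 6000000 = 20400820
step 6: join A via merge
    card(P join A) = 6000000*120/(60) = 12000000
    cost = 20400820 + 6000000*23 + 120*7 + 6000000 + 120 = 164401780

164401780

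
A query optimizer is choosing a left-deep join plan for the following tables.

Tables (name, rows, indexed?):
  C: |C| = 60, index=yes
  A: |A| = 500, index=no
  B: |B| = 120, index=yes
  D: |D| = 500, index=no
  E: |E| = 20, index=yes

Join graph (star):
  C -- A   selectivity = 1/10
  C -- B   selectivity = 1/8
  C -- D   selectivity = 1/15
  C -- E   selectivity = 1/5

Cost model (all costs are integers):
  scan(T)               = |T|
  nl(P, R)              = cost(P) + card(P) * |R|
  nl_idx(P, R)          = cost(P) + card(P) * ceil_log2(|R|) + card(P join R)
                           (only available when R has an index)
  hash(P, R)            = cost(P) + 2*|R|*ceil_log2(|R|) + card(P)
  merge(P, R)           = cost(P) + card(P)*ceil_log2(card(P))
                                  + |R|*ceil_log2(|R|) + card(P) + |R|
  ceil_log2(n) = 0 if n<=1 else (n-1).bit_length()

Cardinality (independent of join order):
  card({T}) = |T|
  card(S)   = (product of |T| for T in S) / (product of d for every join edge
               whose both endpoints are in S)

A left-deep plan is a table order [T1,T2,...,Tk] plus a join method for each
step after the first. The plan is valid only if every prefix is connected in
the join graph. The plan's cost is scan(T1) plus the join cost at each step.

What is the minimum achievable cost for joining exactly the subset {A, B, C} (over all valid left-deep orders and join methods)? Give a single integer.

Selinger DP over subsets of {A,B,C}:
  {C}: scan cost=60, card=60
  {A}: scan cost=500, card=500
  {B}: scan cost=120, card=120
  {AC}: card=3000; try (C,hash)→1720, (A,merge)→5480, (C,merge)→5920, (C,nl_idx)→6500, (A,hash)→9120, (A,nl)→30060 …(+1); best=1720 via (C,hash)
  {BC}: card=900; try (C,hash)→960, (B,nl_idx)→1380, (B,merge)→1440, (C,merge)→1500, (C,nl_idx)→1740, (B,hash)→1800 …(+2); best=960 via (C,hash)
  {ABC}: card=45000; try (B,hash)→6400, (A,hash)→10860, (A,merge)→15860, (B,merge)→41680, (B,nl_idx)→67720, (B,nl)→361720 …(+1); best=6400 via (B,hash)

6400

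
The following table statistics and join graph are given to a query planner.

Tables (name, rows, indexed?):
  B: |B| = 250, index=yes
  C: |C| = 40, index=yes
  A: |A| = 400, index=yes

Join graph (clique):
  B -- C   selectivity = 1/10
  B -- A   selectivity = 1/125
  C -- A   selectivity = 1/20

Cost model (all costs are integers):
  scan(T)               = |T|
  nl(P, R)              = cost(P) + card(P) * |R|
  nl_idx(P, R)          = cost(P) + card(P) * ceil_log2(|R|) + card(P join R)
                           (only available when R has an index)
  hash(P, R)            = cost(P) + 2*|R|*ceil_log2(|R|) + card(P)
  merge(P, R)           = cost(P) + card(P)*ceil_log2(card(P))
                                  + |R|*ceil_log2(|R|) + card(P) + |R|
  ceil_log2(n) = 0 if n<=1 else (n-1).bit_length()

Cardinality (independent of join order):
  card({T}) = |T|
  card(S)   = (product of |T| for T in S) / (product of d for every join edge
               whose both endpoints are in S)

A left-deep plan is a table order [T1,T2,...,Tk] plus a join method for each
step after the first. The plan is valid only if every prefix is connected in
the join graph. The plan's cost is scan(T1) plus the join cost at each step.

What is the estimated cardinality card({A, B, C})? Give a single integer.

Tables in S: A(400), B(250), C(40)
Edges inside S: B-C(d=10), B-A(d=125), C-A(d=20)
numerator = 400 * 250 * 40 = 4000000
denominator = 10 * 125 * 20 = 25000
card(S) = 4000000 / 25000 = 160

160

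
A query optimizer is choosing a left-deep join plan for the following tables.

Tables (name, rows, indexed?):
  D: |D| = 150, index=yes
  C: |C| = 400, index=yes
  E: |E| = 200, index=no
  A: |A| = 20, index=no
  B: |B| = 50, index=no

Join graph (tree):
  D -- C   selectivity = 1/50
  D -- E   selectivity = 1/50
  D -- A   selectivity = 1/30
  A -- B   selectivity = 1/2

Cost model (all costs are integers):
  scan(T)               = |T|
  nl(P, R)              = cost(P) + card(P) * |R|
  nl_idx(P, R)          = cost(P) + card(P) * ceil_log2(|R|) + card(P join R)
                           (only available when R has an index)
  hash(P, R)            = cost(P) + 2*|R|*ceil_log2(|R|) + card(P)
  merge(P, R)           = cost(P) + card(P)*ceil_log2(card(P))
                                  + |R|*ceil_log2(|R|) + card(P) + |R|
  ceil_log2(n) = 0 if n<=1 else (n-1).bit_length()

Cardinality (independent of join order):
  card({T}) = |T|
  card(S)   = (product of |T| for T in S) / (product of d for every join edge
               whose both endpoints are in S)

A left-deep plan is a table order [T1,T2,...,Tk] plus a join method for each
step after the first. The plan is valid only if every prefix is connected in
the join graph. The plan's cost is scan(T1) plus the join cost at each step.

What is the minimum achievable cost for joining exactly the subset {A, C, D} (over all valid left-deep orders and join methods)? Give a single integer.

Selinger DP over subsets of {A,C,D}:
  {D}: scan cost=150, card=150
  {C}: scan cost=400, card=400
  {A}: scan cost=20, card=20
  {CD}: card=1200; try (C,nl_idx)→2700, (D,hash)→3200, (D,nl_idx)→4800, (C,merge)→5500, (D,merge)→5750, (C,hash)→7500 …(+2); best=2700 via (C,nl_idx)
  {AD}: card=100; try (D,nl_idx)→280, (A,hash)→500, (D,merge)→1490, (A,merge)→1620, (D,hash)→2440, (D,nl)→3020 …(+1); best=280 via (D,nl_idx)
  {ACD}: card=800; try (C,nl_idx)→1980, (A,hash)→4100, (C,merge)→5080, (C,hash)→7580, (A,merge)→17220, (A,nl)→26700 …(+1); best=1980 via (C,nl_idx)

1980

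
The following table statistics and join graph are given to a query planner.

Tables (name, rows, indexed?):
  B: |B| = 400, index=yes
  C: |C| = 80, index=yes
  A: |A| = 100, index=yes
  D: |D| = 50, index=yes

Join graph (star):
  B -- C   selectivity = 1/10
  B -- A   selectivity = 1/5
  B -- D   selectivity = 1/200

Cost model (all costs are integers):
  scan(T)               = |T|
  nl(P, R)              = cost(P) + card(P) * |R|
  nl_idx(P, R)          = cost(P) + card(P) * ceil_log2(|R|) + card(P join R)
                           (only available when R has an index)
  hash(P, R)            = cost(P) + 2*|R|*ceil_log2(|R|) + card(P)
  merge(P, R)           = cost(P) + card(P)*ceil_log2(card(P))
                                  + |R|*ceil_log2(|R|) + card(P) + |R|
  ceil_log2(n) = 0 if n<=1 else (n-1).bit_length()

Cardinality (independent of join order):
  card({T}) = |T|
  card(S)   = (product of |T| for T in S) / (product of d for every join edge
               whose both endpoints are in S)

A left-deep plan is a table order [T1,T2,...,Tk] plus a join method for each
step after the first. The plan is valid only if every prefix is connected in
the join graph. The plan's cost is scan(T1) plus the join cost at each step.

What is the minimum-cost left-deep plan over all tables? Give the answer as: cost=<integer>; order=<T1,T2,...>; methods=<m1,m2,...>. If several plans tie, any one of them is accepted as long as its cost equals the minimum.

Selinger DP (subsets sized 1..n):
  {B}: scan cost=400, card=400
  {C}: scan cost=80, card=80
  {A}: scan cost=100, card=100
  {D}: scan cost=50, card=50
  {BC}: card=3200; try (C,hash)→1920, (B,nl_idx)→4000, (B,merge)→4720, (C,merge)→5040, (C,nl_idx)→6400, (B,hash)→7360 …(+2); best=1920 via (C,hash)
  {AB}: card=8000; try (A,hash)→2200, (B,merge)→4900, (A,merge)→5200, (B,hash)→7400, (B,nl_idx)→9000, (A,nl_idx)→11200 …(+2); best=2200 via (A,hash)
  {BD}: card=100; try (B,nl_idx)→600, (D,hash)→1400, (D,nl_idx)→2900, (B,merge)→4400, (D,merge)→4750, (B,hash)→7300 …(+2); best=600 via (B,nl_idx)
  {ABC}: card=64000; try (A,hash)→6520, (C,hash)→11320, (A,merge)→44320, (A,nl_idx)→88320, (C,merge)→114840, (C,nl_idx)→122200 …(+2); best=6520 via (A,hash)
  {BCD}: card=800; try (C,hash)→1820, (C,merge)→2040, (C,nl_idx)→2100, (D,hash)→5720, (C,nl)→8600, (D,nl_idx)→21920 …(+2); best=1820 via (C,hash)
  {ABD}: card=2000; try (A,hash)→2100, (A,merge)→2200, (A,nl_idx)→3300, (A,nl)→10600, (D,hash)→10800, (D,nl_idx)→52200 …(+2); best=2100 via (A,hash)
  {ABCD}: card=16000; try (A,hash)→4020, (C,hash)→5220, (A,merge)→11420, (A,nl_idx)→23420, (C,merge)→26740, (C,nl_idx)→32100 …(+6); best=4020 via (A,hash)

cost=4020; order=D,B,C,A; methods=nl_idx,hash,hash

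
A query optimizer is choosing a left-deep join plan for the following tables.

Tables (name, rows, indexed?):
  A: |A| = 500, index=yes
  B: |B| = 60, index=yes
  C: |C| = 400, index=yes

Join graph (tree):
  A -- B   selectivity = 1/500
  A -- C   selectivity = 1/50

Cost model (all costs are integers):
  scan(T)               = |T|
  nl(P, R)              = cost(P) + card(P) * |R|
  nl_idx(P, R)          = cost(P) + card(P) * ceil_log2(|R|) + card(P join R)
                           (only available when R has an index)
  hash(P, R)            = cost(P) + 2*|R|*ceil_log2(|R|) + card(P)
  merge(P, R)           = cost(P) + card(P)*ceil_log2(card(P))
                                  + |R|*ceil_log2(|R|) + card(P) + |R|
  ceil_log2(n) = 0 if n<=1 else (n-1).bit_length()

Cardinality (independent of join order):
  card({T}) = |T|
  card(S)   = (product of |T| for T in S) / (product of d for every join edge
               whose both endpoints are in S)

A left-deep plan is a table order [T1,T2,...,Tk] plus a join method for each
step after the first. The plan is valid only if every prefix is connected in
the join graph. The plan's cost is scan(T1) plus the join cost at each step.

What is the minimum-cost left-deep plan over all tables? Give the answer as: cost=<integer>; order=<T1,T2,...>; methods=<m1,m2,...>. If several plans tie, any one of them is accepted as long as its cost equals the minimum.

cost=1680; order=B,A,C; methods=nl_idx,nl_idx

Selinger DP (subsets sized 1..n):
  {A}: scan cost=500, card=500
  {B}: scan cost=60, card=60
  {C}: scan cost=400, card=400
  {AB}: card=60; try (A,nl_idx)→660, (B,hash)→1720, (B,nl_idx)→3560, (A,merge)→5480, (B,merge)→5920, (A,hash)→9120 …(+2); best=660 via (A,nl_idx)
  {AC}: card=4000; try (A,nl_idx)→8000, (C,hash)→8200, (C,nl_idx)→9000, (A,merge)→9400, (C,merge)→9500, (A,hash)→9800 …(+2); best=8000 via (A,nl_idx)
  {ABC}: card=480; try (C,nl_idx)→1680, (C,merge)→5080, (C,hash)→7920, (B,hash)→12720, (C,nl)→24660, (B,nl_idx)→32480 …(+2); best=1680 via (C,nl_idx)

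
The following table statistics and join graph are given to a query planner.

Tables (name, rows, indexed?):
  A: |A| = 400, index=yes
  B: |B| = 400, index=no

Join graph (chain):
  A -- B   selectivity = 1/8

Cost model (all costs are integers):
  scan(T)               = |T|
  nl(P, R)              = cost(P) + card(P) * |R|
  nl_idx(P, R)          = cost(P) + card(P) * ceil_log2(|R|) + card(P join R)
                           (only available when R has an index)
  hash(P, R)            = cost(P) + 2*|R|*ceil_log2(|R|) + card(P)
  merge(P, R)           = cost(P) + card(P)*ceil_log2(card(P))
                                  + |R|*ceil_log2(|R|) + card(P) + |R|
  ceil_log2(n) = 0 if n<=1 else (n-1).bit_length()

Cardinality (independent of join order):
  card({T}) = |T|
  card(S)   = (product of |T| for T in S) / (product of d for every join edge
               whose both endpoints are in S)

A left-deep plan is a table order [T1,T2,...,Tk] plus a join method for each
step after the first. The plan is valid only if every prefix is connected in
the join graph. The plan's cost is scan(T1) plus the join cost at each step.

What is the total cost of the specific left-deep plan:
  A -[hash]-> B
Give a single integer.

8000

step 1: scan A: cost=400, card=400
step 2: join B via hash
    card(P join B) = 400*400/(8) = 20000
    cost = 400 + 2*400*9 + 400 = 8000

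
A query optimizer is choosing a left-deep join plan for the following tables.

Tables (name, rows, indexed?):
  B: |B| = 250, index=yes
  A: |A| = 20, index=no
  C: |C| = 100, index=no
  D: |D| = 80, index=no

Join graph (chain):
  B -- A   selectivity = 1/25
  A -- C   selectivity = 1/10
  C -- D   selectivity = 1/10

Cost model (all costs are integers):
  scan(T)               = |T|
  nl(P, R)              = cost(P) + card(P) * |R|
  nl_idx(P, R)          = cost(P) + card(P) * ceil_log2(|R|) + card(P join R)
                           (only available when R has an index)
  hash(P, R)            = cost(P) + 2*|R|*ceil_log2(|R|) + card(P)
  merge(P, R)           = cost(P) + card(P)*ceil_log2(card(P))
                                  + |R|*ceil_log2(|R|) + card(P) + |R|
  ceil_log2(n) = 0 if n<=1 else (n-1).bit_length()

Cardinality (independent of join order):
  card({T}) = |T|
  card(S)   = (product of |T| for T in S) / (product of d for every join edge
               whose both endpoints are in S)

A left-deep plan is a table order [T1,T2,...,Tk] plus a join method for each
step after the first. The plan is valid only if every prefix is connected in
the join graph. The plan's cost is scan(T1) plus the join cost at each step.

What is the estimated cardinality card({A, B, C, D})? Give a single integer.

Tables in S: A(20), B(250), C(100), D(80)
Edges inside S: B-A(d=25), A-C(d=10), C-D(d=10)
numerator = 20 * 250 * 100 * 80 = 40000000
denominator = 25 * 10 * 10 = 2500
card(S) = 40000000 / 2500 = 16000

16000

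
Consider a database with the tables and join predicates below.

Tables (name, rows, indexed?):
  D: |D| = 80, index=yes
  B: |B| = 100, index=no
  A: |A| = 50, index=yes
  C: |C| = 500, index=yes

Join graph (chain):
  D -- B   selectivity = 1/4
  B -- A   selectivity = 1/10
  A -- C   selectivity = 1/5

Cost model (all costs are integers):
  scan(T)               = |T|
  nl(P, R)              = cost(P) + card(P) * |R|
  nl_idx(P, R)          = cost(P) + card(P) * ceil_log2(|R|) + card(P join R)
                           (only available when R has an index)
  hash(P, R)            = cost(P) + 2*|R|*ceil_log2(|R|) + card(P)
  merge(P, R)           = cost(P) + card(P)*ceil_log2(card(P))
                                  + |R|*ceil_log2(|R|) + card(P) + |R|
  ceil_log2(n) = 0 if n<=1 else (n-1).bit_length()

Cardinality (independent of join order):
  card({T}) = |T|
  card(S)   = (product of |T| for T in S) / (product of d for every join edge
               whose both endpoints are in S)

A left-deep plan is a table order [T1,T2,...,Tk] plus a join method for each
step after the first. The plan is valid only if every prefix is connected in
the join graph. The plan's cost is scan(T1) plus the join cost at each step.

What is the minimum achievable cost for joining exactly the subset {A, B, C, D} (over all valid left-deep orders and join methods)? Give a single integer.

Selinger DP over subsets of {A,B,C,D}:
  {D}: scan cost=80, card=80
  {B}: scan cost=100, card=100
  {A}: scan cost=50, card=50
  {C}: scan cost=500, card=500
  {BD}: card=2000; try (D,hash)→1320, (B,merge)→1520, (D,merge)→1540, (B,hash)→1560, (D,nl_idx)→2800, (B,nl)→8080 …(+1); best=1320 via (D,hash)
  {AB}: card=500; try (A,hash)→800, (B,merge)→1200, (A,nl_idx)→1200, (A,merge)→1250, (B,hash)→1500, (B,nl)→5050 …(+1); best=800 via (A,hash)
  {AC}: card=5000; try (A,hash)→1600, (C,merge)→5400, (C,nl_idx)→5500, (A,merge)→5850, (A,nl_idx)→8500, (C,hash)→9100 …(+2); best=1600 via (A,hash)
  {ABD}: card=10000; try (D,hash)→2420, (A,hash)→3920, (D,merge)→6440, (D,nl_idx)→14300, (A,nl_idx)→23320, (A,merge)→25670 …(+2); best=2420 via (D,hash)
  {ABC}: card=50000; try (B,hash)→8000, (C,hash)→10300, (C,merge)→10800, (C,nl_idx)→55300, (B,merge)→72400, (C,nl)→250800 …(+1); best=8000 via (B,hash)
  {ABCD}: card=1000000; try (C,hash)→21420, (D,hash)→59120, (C,merge)→157420, (D,merge)→858640, (C,nl_idx)→1092420, (D,nl_idx)→1358000 …(+2); best=21420 via (C,hash)

21420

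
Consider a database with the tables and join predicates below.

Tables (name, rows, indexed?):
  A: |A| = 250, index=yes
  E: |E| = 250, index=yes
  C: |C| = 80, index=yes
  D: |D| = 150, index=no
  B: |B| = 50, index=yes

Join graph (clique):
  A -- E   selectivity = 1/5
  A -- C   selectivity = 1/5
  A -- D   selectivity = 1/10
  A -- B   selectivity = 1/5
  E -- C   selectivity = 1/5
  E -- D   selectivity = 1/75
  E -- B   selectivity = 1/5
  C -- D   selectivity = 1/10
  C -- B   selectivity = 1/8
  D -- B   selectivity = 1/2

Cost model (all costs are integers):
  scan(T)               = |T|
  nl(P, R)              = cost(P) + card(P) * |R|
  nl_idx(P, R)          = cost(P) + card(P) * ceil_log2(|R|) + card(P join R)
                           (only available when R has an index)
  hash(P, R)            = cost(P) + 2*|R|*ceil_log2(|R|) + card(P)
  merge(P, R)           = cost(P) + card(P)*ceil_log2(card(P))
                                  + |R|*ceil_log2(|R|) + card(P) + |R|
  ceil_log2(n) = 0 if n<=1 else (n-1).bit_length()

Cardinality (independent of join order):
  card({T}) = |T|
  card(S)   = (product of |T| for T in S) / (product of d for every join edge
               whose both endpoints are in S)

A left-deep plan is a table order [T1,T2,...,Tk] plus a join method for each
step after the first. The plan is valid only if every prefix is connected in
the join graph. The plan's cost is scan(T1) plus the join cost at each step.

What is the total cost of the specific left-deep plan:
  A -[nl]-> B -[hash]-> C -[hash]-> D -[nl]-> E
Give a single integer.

step 1: scan A: cost=250, card=250
step 2: join B via nl
    card(P join B) = 250*50/(5) = 2500
    cost = 250 + 250*50 = 12750
step 3: join C via hash
    card(P join C) = 2500*80/(5*8) = 5000
    cost = 12750 + 2*80*7 + 2500 = 16370
step 4: join D via hash
    card(P join D) = 5000*150/(10*10*2) = 3750
    cost = 16370 + 2*150*8 + 5000 = 23770
step 5: join E via nl
    card(P join E) = 3750*250/(5*5*75*5) = 100
    cost = 23770 + 3750*250 = 961270

961270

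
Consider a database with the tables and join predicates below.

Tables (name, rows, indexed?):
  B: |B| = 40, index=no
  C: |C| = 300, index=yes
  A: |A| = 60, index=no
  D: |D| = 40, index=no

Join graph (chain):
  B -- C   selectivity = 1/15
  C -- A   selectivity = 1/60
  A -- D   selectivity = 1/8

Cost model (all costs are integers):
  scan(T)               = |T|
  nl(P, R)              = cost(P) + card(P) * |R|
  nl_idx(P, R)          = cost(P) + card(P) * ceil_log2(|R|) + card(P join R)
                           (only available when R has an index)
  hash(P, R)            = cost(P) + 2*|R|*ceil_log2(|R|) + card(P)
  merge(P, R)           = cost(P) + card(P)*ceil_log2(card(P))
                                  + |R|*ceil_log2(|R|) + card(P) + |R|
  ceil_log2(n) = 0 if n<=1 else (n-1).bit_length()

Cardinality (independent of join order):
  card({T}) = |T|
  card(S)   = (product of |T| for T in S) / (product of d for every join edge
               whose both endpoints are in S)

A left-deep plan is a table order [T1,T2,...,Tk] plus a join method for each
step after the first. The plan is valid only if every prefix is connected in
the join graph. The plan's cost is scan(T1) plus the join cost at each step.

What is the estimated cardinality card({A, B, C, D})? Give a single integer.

Tables in S: A(60), B(40), C(300), D(40)
Edges inside S: B-C(d=15), C-A(d=60), A-D(d=8)
numerator = 60 * 40 * 300 * 40 = 28800000
denominator = 15 * 60 * 8 = 7200
card(S) = 28800000 / 7200 = 4000

4000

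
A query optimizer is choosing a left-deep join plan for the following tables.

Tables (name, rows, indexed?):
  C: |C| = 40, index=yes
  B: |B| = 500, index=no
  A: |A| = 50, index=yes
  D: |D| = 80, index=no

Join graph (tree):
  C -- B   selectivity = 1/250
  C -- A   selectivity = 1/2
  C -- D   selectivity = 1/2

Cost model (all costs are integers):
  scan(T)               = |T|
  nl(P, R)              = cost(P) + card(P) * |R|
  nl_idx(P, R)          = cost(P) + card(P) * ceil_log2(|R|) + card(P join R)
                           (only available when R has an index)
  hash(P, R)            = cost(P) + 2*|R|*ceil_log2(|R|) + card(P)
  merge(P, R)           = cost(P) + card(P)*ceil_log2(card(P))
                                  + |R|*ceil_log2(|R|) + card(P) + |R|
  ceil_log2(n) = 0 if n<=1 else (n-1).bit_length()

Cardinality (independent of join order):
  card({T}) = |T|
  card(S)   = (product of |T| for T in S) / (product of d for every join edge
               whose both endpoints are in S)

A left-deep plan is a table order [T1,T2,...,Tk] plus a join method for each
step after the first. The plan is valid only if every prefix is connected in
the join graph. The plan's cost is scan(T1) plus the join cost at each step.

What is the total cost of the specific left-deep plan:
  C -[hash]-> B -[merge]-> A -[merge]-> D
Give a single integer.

34710

step 1: scan C: cost=40, card=40
step 2: join B via hash
    card(P join B) = 40*500/(250) = 80
    cost = 40 + 2*500*9 + 40 = 9080
step 3: join A via merge
    card(P join A) = 80*50/(2) = 2000
    cost = 9080 + 80*7 + 50*6 + 80 + 50 = 10070
step 4: join D via merge
    card(P join D) = 2000*80/(2) = 80000
    cost = 10070 + 2000*11 + 80*7 + 2000 + 80 = 34710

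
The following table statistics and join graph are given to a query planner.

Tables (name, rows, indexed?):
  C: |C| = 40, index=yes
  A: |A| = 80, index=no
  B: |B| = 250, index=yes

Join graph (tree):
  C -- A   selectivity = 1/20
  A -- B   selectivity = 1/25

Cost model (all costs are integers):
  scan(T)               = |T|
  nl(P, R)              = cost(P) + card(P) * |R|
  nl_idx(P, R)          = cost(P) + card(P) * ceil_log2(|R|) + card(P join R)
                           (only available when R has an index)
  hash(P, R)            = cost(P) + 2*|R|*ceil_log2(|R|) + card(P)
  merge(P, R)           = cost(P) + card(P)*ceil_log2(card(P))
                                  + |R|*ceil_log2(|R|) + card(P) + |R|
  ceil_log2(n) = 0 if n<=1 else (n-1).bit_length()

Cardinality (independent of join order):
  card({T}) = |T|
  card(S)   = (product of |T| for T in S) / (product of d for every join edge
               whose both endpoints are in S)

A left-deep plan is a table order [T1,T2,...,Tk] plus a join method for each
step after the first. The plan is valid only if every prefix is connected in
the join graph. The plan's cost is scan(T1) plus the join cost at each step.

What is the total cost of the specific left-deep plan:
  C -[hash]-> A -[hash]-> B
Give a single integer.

5360

step 1: scan C: cost=40, card=40
step 2: join A via hash
    card(P join A) = 40*80/(20) = 160
    cost = 40 + 2*80*7 + 40 = 1200
step 3: join B via hash
    card(P join B) = 160*250/(25) = 1600
    cost = 1200 + 2*250*8 + 160 = 5360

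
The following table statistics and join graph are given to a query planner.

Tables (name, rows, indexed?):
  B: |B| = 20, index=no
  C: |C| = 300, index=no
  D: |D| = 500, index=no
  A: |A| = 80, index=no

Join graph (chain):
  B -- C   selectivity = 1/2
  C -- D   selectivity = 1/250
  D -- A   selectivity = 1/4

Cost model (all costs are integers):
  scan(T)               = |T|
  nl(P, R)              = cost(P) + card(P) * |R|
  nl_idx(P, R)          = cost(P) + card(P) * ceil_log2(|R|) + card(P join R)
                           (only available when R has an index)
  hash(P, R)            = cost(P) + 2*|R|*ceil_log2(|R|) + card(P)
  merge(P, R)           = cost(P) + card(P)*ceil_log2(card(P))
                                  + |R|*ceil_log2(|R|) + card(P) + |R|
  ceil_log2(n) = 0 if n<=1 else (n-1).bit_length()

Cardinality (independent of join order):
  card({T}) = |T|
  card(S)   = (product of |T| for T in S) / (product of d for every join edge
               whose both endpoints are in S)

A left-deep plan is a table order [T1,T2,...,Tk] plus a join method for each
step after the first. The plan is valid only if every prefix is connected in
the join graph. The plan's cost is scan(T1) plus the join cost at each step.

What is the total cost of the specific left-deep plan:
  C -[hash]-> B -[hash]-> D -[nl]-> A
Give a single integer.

step 1: scan C: cost=300, card=300
step 2: join B via hash
    card(P join B) = 300*20/(2) = 3000
    cost = 300 + 2*20*5 + 300 = 800
step 3: join D via hash
    card(P join D) = 3000*500/(250) = 6000
    cost = 800 + 2*500*9 + 3000 = 12800
step 4: join A via nl
    card(P join A) = 6000*80/(4) = 120000
    cost = 12800 + 6000*80 = 492800

492800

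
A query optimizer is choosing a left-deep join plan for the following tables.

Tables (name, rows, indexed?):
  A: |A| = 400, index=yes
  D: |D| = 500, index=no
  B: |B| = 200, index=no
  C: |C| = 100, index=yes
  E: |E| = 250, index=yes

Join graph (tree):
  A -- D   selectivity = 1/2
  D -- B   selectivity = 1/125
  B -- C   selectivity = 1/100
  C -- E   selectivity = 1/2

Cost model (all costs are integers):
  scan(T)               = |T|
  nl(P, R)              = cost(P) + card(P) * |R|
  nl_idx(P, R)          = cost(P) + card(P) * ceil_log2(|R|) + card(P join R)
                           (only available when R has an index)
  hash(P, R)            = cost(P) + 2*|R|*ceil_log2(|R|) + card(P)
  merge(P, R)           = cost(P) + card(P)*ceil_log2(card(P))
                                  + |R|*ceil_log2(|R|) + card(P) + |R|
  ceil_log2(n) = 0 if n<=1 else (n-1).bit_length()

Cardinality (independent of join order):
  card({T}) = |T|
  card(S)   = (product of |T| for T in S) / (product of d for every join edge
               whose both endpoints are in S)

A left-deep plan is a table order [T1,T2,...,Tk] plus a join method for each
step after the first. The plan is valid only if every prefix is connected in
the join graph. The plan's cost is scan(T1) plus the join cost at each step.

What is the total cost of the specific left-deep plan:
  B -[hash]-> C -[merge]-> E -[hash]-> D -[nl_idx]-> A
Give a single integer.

20939850

step 1: scan B: cost=200, card=200
step 2: join C via hash
    card(P join C) = 200*100/(100) = 200
    cost = 200 + 2*100*7 + 200 = 1800
step 3: join E via merge
    card(P join E) = 200*250/(2) = 25000
    cost = 1800 + 200*8 + 250*8 + 200 + 250 = 5850
step 4: join D via hash
    card(P join D) = 25000*500/(125) = 100000
    cost = 5850 + 2*500*9 + 25000 = 39850
step 5: join A via nl_idx
    card(P join A) = 100000*400/(2) = 20000000
    cost = 39850 + 100000*9 + 20000000 = 20939850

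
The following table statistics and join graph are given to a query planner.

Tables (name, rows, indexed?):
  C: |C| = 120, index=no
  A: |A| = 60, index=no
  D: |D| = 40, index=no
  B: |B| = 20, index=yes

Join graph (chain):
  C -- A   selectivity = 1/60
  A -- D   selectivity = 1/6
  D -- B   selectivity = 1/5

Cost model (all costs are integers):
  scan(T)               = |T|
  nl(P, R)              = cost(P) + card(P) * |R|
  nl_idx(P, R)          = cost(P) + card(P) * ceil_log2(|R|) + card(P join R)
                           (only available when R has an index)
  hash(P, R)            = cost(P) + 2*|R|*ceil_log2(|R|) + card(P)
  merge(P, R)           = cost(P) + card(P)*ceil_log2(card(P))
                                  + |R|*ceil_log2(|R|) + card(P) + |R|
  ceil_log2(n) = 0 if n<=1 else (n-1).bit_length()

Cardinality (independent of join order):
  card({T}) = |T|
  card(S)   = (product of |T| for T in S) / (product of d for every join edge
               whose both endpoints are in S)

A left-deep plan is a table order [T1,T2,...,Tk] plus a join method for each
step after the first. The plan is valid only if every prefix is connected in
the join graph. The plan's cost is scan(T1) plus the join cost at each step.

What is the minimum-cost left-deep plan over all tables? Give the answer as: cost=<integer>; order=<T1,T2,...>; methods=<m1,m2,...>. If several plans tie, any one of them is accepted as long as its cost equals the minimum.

Selinger DP (subsets sized 1..n):
  {C}: scan cost=120, card=120
  {A}: scan cost=60, card=60
  {D}: scan cost=40, card=40
  {B}: scan cost=20, card=20
  {AC}: card=120; try (A,hash)→960, (C,merge)→1440, (A,merge)→1500, (C,hash)→1800, (C,nl)→7260, (A,nl)→7320; best=960 via (A,hash)
  {AD}: card=400; try (D,hash)→600, (A,merge)→740, (D,merge)→760, (A,hash)→800, (A,nl)→2440, (D,nl)→2460; best=600 via (D,hash)
  {BD}: card=160; try (B,hash)→280, (B,nl_idx)→400, (D,merge)→420, (B,merge)→440, (D,hash)→520, (D,nl)→820 …(+1); best=280 via (B,hash)
  {ACD}: card=800; try (D,hash)→1560, (D,merge)→2200, (C,hash)→2680, (C,merge)→5560, (D,nl)→5760, (C,nl)→48600; best=1560 via (D,hash)
  {ABD}: card=1600; try (A,hash)→1160, (B,hash)→1200, (A,merge)→2140, (B,nl_idx)→4200, (B,merge)→4720, (B,nl)→8600 …(+1); best=1160 via (A,hash)
  {ABCD}: card=3200; try (B,hash)→2560, (C,hash)→4440, (B,nl_idx)→8760, (B,merge)→10480, (B,nl)→17560, (C,merge)→21320 …(+1); best=2560 via (B,hash)

cost=2560; order=C,A,D,B; methods=hash,hash,hash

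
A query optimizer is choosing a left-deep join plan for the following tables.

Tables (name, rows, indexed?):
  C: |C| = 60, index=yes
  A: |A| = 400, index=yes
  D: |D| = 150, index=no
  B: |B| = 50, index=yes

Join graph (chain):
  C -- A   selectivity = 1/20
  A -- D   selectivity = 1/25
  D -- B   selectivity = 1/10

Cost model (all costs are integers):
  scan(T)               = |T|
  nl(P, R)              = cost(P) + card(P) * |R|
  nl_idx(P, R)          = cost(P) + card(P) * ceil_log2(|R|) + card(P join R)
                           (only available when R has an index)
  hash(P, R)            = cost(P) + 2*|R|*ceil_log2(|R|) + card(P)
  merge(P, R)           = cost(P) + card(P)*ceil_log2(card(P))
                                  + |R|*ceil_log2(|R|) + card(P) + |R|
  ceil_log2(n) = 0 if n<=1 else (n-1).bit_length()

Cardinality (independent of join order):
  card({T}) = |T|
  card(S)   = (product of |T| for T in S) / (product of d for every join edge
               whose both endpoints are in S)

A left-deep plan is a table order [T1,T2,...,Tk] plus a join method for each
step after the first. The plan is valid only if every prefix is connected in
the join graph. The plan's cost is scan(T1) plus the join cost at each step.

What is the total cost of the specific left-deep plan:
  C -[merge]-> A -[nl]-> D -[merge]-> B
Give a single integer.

285630

step 1: scan C: cost=60, card=60
step 2: join A via merge
    card(P join A) = 60*400/(20) = 1200
    cost = 60 + 60*6 + 400*9 + 60 + 400 = 4480
step 3: join D via nl
    card(P join D) = 1200*150/(25) = 7200
    cost = 4480 + 1200*150 = 184480
step 4: join B via merge
    card(P join B) = 7200*50/(10) = 36000
    cost = 184480 + 7200*13 + 50*6 + 7200 + 50 = 285630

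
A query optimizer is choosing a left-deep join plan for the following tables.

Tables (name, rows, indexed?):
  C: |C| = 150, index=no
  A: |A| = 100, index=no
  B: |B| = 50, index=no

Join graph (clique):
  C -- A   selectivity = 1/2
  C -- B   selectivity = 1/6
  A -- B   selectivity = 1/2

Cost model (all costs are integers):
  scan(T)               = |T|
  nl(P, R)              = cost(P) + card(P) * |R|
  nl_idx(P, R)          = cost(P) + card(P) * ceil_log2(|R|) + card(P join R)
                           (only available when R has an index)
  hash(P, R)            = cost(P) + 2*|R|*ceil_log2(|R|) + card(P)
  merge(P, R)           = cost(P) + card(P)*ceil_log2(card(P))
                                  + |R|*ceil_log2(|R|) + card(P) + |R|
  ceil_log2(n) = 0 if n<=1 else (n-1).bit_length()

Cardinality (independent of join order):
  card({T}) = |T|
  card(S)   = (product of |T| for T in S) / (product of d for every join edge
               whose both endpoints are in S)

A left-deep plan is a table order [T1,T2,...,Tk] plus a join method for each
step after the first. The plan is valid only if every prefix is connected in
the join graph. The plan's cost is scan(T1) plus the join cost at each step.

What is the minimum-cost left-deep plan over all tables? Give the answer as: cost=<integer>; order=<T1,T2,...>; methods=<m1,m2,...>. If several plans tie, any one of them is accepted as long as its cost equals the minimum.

cost=3550; order=C,B,A; methods=hash,hash

Selinger DP (subsets sized 1..n):
  {C}: scan cost=150, card=150
  {A}: scan cost=100, card=100
  {B}: scan cost=50, card=50
  {AC}: card=7500; try (A,hash)→1700, (C,merge)→2250, (A,merge)→2300, (C,hash)→2600, (C,nl)→15100, (A,nl)→15150; best=1700 via (A,hash)
  {BC}: card=1250; try (B,hash)→900, (C,merge)→1750, (B,merge)→1850, (C,hash)→2500, (C,nl)→7550, (B,nl)→7650; best=900 via (B,hash)
  {AB}: card=2500; try (B,hash)→800, (A,merge)→1200, (B,merge)→1250, (A,hash)→1500, (A,nl)→5050, (B,nl)→5100; best=800 via (B,hash)
  {ABC}: card=31250; try (A,hash)→3550, (C,hash)→5700, (B,hash)→9800, (A,merge)→16700, (C,merge)→34650, (B,merge)→107050 …(+3); best=3550 via (A,hash)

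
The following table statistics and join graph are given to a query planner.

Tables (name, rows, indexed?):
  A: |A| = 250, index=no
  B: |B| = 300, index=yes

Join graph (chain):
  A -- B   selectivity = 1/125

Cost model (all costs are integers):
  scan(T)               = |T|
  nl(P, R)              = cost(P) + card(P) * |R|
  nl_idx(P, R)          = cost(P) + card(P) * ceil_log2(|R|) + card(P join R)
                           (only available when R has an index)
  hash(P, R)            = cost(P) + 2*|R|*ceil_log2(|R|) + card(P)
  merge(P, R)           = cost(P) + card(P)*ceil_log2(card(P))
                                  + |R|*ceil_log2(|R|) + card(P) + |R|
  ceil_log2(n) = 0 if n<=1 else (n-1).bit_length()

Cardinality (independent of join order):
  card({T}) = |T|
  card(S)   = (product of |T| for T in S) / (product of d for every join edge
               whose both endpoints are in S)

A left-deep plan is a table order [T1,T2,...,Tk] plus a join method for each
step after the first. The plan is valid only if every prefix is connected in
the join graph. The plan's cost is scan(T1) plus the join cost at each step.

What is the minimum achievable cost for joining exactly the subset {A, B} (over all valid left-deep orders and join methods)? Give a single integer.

Selinger DP over subsets of {A,B}:
  {A}: scan cost=250, card=250
  {B}: scan cost=300, card=300
  {AB}: card=600; try (B,nl_idx)→3100, (A,hash)→4600, (B,merge)→5500, (A,merge)→5550, (B,hash)→5900, (B,nl)→75250 …(+1); best=3100 via (B,nl_idx)

3100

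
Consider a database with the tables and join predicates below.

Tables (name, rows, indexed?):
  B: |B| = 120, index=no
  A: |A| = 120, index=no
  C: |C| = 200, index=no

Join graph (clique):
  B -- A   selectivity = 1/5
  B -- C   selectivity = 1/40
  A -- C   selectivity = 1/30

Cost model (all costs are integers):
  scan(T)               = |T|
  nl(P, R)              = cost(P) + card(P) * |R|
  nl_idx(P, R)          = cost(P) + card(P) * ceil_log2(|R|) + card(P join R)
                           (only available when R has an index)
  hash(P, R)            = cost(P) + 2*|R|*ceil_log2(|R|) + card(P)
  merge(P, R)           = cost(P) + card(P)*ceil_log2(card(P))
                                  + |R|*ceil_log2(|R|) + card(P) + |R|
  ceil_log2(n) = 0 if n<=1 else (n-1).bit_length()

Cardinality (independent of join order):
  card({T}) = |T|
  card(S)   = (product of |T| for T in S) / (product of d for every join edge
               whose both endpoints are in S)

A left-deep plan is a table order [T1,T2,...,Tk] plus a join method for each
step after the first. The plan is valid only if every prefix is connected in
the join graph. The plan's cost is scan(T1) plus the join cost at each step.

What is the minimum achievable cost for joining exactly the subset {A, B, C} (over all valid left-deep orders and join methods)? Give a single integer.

4360

Selinger DP over subsets of {A,B,C}:
  {B}: scan cost=120, card=120
  {A}: scan cost=120, card=120
  {C}: scan cost=200, card=200
  {AB}: card=2880; try (B,hash)→1920, (A,hash)→1920, (B,merge)→2040, (A,merge)→2040, (B,nl)→14520, (A,nl)→14520; best=1920 via (B,hash)
  {BC}: card=600; try (B,hash)→2080, (C,merge)→2880, (B,merge)→2960, (C,hash)→3440, (C,nl)→24120, (B,nl)→24200; best=2080 via (B,hash)
  {AC}: card=800; try (A,hash)→2080, (C,merge)→2880, (A,merge)→2960, (C,hash)→3440, (C,nl)→24120, (A,nl)→24200; best=2080 via (A,hash)
  {ABC}: card=480; try (A,hash)→4360, (B,hash)→4560, (C,hash)→8000, (A,merge)→9640, (B,merge)→11840, (C,merge)→41160 …(+3); best=4360 via (A,hash)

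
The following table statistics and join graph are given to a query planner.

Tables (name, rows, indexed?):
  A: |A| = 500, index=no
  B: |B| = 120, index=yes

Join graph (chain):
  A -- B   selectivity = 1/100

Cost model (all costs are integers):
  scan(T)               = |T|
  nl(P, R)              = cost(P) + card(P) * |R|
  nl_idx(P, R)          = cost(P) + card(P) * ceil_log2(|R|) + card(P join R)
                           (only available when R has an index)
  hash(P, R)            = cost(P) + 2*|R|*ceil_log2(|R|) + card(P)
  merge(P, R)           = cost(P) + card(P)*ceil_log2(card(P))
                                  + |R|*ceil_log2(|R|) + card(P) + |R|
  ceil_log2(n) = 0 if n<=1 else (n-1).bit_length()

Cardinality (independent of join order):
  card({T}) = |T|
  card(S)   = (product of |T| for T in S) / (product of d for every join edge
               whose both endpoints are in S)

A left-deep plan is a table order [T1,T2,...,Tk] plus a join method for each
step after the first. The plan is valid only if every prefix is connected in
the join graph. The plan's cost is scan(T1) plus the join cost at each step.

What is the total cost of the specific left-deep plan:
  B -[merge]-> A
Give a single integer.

6080

step 1: scan B: cost=120, card=120
step 2: join A via merge
    card(P join A) = 120*500/(100) = 600
    cost = 120 + 120*7 + 500*9 + 120 + 500 = 6080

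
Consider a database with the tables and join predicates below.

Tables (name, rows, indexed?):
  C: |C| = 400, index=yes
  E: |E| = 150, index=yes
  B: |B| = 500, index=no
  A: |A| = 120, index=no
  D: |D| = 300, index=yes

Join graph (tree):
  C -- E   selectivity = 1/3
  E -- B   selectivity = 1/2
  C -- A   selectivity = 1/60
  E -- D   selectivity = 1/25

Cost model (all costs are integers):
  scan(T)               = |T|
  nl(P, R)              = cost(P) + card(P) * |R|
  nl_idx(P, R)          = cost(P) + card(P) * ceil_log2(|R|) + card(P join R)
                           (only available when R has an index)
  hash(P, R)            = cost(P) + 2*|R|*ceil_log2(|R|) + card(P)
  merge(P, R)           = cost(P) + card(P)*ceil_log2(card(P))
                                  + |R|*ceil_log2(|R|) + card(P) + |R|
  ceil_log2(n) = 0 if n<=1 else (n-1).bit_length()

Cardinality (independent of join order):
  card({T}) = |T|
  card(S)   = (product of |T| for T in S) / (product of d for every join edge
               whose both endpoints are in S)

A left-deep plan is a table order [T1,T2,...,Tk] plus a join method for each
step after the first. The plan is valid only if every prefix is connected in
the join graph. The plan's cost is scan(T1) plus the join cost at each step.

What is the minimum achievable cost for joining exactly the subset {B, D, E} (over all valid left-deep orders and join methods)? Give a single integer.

13800

Selinger DP over subsets of {B,D,E}:
  {E}: scan cost=150, card=150
  {B}: scan cost=500, card=500
  {D}: scan cost=300, card=300
  {BE}: card=37500; try (E,hash)→3400, (B,merge)→6500, (E,merge)→6850, (B,hash)→9300, (E,nl_idx)→42000, (B,nl)→75150 …(+1); best=3400 via (E,hash)
  {DE}: card=1800; try (E,hash)→3000, (D,nl_idx)→3300, (E,nl_idx)→4500, (D,merge)→4500, (E,merge)→4650, (D,hash)→5700 …(+2); best=3000 via (E,hash)
  {BDE}: card=450000; try (B,hash)→13800, (B,merge)→29600, (D,hash)→46300, (D,merge)→643900, (D,nl_idx)→790900, (B,nl)→903000 …(+1); best=13800 via (B,hash)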